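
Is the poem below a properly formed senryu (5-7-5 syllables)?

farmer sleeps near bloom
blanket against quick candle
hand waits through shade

No

Line 1: "farmer sleeps near bloom": 2+1+1+1 = 5 ✓
Line 2: "blanket against quick candle": 2+2+1+2 = 7 ✓
Line 3: "hand waits through shade": 1+1+1+1 = 4 (expected 5)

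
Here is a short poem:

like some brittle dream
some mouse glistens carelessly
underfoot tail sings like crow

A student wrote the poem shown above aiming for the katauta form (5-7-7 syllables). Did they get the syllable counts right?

Line 1: like(1) + some(1) + brittle(2) + dream(1) = 5 ✓
Line 2: some(1) + mouse(1) + glistens(2) + carelessly(3) = 7 ✓
Line 3: underfoot(3) + tail(1) + sings(1) + like(1) + crow(1) = 7 ✓

Yes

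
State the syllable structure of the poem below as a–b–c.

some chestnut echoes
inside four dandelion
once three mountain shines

5–7–5

Line 1: some (1), chestnut (2), echoes (2) → 5
Line 2: inside (2), four (1), dandelion (4) → 7
Line 3: once (1), three (1), mountain (2), shines (1) → 5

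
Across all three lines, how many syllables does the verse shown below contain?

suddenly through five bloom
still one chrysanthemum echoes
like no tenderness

19

Line 1: suddenly(3) + through(1) + five(1) + bloom(1) = 6
Line 2: still(1) + one(1) + chrysanthemum(4) + echoes(2) = 8
Line 3: like(1) + no(1) + tenderness(3) = 5
Total: 6 + 8 + 5 = 19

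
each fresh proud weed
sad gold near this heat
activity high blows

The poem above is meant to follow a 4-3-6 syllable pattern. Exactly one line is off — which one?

Line 1: "each fresh proud weed": 1+1+1+1 = 4 ✓
Line 2: "sad gold near this heat": 1+1+1+1+1 = 5 (expected 3)
Line 3: "activity high blows": 4+1+1 = 6 ✓

The second line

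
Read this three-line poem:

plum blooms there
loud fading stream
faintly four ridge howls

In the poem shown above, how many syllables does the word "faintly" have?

2

"faintly" has 2 syllables.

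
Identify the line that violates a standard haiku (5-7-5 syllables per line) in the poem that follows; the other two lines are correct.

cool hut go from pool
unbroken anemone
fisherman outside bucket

The third line

Line 1: cool (1), hut (1), go (1), from (1), pool (1) → 5 ✓
Line 2: unbroken (3), anemone (4) → 7 ✓
Line 3: fisherman (3), outside (2), bucket (2) → 7 (expected 5)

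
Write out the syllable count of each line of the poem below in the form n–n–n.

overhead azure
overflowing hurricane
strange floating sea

Line 1: overhead (3), azure (2) → 5
Line 2: overflowing (4), hurricane (3) → 7
Line 3: strange (1), floating (2), sea (1) → 4

5–7–4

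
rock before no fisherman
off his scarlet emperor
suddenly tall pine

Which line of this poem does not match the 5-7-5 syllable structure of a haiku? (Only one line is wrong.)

Line 1

Line 1: rock(1) + before(2) + no(1) + fisherman(3) = 7 (expected 5)
Line 2: off(1) + his(1) + scarlet(2) + emperor(3) = 7 ✓
Line 3: suddenly(3) + tall(1) + pine(1) = 5 ✓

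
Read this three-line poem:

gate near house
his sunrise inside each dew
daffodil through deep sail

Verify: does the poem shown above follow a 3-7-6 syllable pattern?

Yes

Line 1: gate (1), near (1), house (1) → 3 ✓
Line 2: his (1), sunrise (2), inside (2), each (1), dew (1) → 7 ✓
Line 3: daffodil (3), through (1), deep (1), sail (1) → 6 ✓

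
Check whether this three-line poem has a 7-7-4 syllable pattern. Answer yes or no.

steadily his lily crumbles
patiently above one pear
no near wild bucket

No

Line 1: steadily(3) + his(1) + lily(2) + crumbles(2) = 8 (expected 7)
Line 2: patiently(3) + above(2) + one(1) + pear(1) = 7 ✓
Line 3: no(1) + near(1) + wild(1) + bucket(2) = 5 (expected 4)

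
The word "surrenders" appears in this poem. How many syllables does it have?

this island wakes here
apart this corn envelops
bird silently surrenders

3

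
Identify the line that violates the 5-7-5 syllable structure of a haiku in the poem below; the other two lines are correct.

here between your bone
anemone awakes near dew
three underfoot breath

Line 1: here(1) + between(2) + your(1) + bone(1) = 5 ✓
Line 2: anemone(4) + awakes(2) + near(1) + dew(1) = 8 (expected 7)
Line 3: three(1) + underfoot(3) + breath(1) = 5 ✓

Line 2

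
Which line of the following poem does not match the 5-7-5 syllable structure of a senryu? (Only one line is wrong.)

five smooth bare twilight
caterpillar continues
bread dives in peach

Line 1: "five smooth bare twilight": 1+1+1+2 = 5 ✓
Line 2: "caterpillar continues": 4+3 = 7 ✓
Line 3: "bread dives in peach": 1+1+1+1 = 4 (expected 5)

Line 3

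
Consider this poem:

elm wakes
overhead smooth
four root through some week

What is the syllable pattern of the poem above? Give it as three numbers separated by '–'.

2–4–5

Line 1: "elm wakes": 1+1 = 2
Line 2: "overhead smooth": 3+1 = 4
Line 3: "four root through some week": 1+1+1+1+1 = 5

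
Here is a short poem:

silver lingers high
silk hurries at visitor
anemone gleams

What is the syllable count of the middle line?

7

The middle line: silk(1) + hurries(2) + at(1) + visitor(3) = 7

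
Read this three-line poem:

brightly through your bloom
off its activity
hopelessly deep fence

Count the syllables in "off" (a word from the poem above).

"off" has 1 syllable.

1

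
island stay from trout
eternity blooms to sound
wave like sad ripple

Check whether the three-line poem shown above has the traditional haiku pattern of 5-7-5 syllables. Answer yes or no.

Line 1: island (2), stay (1), from (1), trout (1) → 5 ✓
Line 2: eternity (4), blooms (1), to (1), sound (1) → 7 ✓
Line 3: wave (1), like (1), sad (1), ripple (2) → 5 ✓

Yes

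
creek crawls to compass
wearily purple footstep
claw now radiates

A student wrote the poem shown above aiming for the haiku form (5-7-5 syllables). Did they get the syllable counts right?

Line 1: creek(1) + crawls(1) + to(1) + compass(2) = 5 ✓
Line 2: wearily(3) + purple(2) + footstep(2) = 7 ✓
Line 3: claw(1) + now(1) + radiates(3) = 5 ✓

Yes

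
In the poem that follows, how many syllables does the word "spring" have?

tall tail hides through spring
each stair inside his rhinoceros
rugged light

"spring" has 1 syllable.

1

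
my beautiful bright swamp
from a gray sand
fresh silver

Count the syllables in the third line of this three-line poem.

The third line: fresh(1) + silver(2) = 3

3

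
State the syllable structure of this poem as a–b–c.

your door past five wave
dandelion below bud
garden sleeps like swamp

Line 1: "your door past five wave": 1+1+1+1+1 = 5
Line 2: "dandelion below bud": 4+2+1 = 7
Line 3: "garden sleeps like swamp": 2+1+1+1 = 5

5–7–5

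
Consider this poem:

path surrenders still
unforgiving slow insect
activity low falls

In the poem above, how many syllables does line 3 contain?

6

Line 3: activity(4) + low(1) + falls(1) = 6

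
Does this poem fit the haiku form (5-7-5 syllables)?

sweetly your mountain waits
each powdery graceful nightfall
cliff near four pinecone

No

Line 1: sweetly(2) + your(1) + mountain(2) + waits(1) = 6 (expected 5)
Line 2: each(1) + powdery(3) + graceful(2) + nightfall(2) = 8 (expected 7)
Line 3: cliff(1) + near(1) + four(1) + pinecone(2) = 5 ✓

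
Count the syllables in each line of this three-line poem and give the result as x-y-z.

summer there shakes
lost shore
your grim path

4-2-3

Line 1: summer (2), there (1), shakes (1) → 4
Line 2: lost (1), shore (1) → 2
Line 3: your (1), grim (1), path (1) → 3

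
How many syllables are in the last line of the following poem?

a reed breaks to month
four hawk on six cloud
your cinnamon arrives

6

The last line: your(1) + cinnamon(3) + arrives(2) = 6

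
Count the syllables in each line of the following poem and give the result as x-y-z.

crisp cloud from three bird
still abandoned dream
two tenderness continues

Line 1: crisp(1) + cloud(1) + from(1) + three(1) + bird(1) = 5
Line 2: still(1) + abandoned(3) + dream(1) = 5
Line 3: two(1) + tenderness(3) + continues(3) = 7

5-5-7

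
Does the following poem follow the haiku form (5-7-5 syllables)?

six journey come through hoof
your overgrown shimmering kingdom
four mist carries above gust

No

Line 1: "six journey come through hoof": 1+2+1+1+1 = 6 (expected 5)
Line 2: "your overgrown shimmering kingdom": 1+3+3+2 = 9 (expected 7)
Line 3: "four mist carries above gust": 1+1+2+2+1 = 7 (expected 5)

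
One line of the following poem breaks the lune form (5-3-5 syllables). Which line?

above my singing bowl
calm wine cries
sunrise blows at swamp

The first line

Line 1: above (2), my (1), singing (2), bowl (1) → 6 (expected 5)
Line 2: calm (1), wine (1), cries (1) → 3 ✓
Line 3: sunrise (2), blows (1), at (1), swamp (1) → 5 ✓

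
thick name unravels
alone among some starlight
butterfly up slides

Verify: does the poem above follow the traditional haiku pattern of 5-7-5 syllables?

Yes

Line 1: thick(1) + name(1) + unravels(3) = 5 ✓
Line 2: alone(2) + among(2) + some(1) + starlight(2) = 7 ✓
Line 3: butterfly(3) + up(1) + slides(1) = 5 ✓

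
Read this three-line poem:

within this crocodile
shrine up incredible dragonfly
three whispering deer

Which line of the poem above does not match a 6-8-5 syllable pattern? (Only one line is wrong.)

The second line

Line 1: within (2), this (1), crocodile (3) → 6 ✓
Line 2: shrine (1), up (1), incredible (4), dragonfly (3) → 9 (expected 8)
Line 3: three (1), whispering (3), deer (1) → 5 ✓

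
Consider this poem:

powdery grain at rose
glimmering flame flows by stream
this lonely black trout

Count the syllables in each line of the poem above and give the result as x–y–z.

6–7–5

Line 1: powdery(3) + grain(1) + at(1) + rose(1) = 6
Line 2: glimmering(3) + flame(1) + flows(1) + by(1) + stream(1) = 7
Line 3: this(1) + lonely(2) + black(1) + trout(1) = 5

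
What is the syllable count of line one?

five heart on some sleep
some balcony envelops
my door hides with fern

5

Line one: five(1) + heart(1) + on(1) + some(1) + sleep(1) = 5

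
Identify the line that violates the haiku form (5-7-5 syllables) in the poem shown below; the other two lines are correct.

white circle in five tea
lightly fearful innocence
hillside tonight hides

Line 1: "white circle in five tea": 1+2+1+1+1 = 6 (expected 5)
Line 2: "lightly fearful innocence": 2+2+3 = 7 ✓
Line 3: "hillside tonight hides": 2+2+1 = 5 ✓

The first line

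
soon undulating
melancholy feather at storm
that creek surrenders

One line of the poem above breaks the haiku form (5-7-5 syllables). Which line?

Line 2

Line 1: soon (1), undulating (4) → 5 ✓
Line 2: melancholy (4), feather (2), at (1), storm (1) → 8 (expected 7)
Line 3: that (1), creek (1), surrenders (3) → 5 ✓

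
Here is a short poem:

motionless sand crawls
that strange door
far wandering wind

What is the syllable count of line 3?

Line 3: far(1) + wandering(3) + wind(1) = 5

5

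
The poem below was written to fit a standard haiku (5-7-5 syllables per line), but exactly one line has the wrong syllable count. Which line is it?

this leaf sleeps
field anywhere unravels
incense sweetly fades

Line 1: this(1) + leaf(1) + sleeps(1) = 3 (expected 5)
Line 2: field(1) + anywhere(3) + unravels(3) = 7 ✓
Line 3: incense(2) + sweetly(2) + fades(1) = 5 ✓

The first line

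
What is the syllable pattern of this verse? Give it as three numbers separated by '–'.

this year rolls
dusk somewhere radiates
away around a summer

Line 1: this(1) + year(1) + rolls(1) = 3
Line 2: dusk(1) + somewhere(2) + radiates(3) = 6
Line 3: away(2) + around(2) + a(1) + summer(2) = 7

3–6–7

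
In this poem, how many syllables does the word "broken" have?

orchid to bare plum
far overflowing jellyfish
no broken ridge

2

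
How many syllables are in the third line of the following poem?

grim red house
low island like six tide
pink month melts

3

The third line: "pink month melts": 1+1+1 = 3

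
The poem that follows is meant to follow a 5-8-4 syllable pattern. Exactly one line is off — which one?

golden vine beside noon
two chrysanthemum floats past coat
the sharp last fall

Line 1: "golden vine beside noon": 2+1+2+1 = 6 (expected 5)
Line 2: "two chrysanthemum floats past coat": 1+4+1+1+1 = 8 ✓
Line 3: "the sharp last fall": 1+1+1+1 = 4 ✓

Line 1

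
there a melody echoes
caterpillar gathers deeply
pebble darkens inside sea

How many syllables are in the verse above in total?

22

Line 1: there (1), a (1), melody (3), echoes (2) → 7
Line 2: caterpillar (4), gathers (2), deeply (2) → 8
Line 3: pebble (2), darkens (2), inside (2), sea (1) → 7
Total: 7 + 8 + 7 = 22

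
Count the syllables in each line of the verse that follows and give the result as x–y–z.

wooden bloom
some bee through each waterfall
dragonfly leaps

3–7–4

Line 1: wooden (2), bloom (1) → 3
Line 2: some (1), bee (1), through (1), each (1), waterfall (3) → 7
Line 3: dragonfly (3), leaps (1) → 4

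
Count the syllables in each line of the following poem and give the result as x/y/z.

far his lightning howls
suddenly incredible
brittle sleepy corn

Line 1: far (1), his (1), lightning (2), howls (1) → 5
Line 2: suddenly (3), incredible (4) → 7
Line 3: brittle (2), sleepy (2), corn (1) → 5

5/7/5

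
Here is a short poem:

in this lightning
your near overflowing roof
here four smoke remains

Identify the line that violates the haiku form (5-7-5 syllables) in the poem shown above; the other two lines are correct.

Line 1: in(1) + this(1) + lightning(2) = 4 (expected 5)
Line 2: your(1) + near(1) + overflowing(4) + roof(1) = 7 ✓
Line 3: here(1) + four(1) + smoke(1) + remains(2) = 5 ✓

The first line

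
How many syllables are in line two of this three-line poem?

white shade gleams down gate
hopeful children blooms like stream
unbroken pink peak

7

Line two: "hopeful children blooms like stream": 2+2+1+1+1 = 7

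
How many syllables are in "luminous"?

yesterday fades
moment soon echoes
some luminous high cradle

3

"luminous" has 3 syllables.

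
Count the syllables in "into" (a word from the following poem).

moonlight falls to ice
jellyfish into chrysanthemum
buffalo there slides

2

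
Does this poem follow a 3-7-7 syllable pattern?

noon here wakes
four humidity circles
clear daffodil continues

Yes

Line 1: "noon here wakes": 1+1+1 = 3 ✓
Line 2: "four humidity circles": 1+4+2 = 7 ✓
Line 3: "clear daffodil continues": 1+3+3 = 7 ✓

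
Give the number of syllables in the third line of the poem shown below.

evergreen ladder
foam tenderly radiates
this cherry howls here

5

The third line: this (1), cherry (2), howls (1), here (1) → 5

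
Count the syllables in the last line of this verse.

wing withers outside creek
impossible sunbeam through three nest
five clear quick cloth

The last line: "five clear quick cloth": 1+1+1+1 = 4

4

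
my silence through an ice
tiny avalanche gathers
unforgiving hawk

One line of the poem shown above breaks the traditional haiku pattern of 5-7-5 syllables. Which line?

The first line

Line 1: "my silence through an ice": 1+2+1+1+1 = 6 (expected 5)
Line 2: "tiny avalanche gathers": 2+3+2 = 7 ✓
Line 3: "unforgiving hawk": 4+1 = 5 ✓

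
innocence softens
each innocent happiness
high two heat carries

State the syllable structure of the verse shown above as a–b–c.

Line 1: innocence (3), softens (2) → 5
Line 2: each (1), innocent (3), happiness (3) → 7
Line 3: high (1), two (1), heat (1), carries (2) → 5

5–7–5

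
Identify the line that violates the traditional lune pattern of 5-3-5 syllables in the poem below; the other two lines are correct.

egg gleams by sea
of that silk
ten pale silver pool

Line 1: egg (1), gleams (1), by (1), sea (1) → 4 (expected 5)
Line 2: of (1), that (1), silk (1) → 3 ✓
Line 3: ten (1), pale (1), silver (2), pool (1) → 5 ✓

The first line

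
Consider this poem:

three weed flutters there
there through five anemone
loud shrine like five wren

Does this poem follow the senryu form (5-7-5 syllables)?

Yes

Line 1: three (1), weed (1), flutters (2), there (1) → 5 ✓
Line 2: there (1), through (1), five (1), anemone (4) → 7 ✓
Line 3: loud (1), shrine (1), like (1), five (1), wren (1) → 5 ✓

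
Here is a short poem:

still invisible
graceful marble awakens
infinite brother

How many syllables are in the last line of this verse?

5

The last line: "infinite brother": 3+2 = 5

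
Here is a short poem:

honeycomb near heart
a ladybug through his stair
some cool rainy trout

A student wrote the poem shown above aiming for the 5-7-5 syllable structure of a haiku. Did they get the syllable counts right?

Line 1: honeycomb(3) + near(1) + heart(1) = 5 ✓
Line 2: a(1) + ladybug(3) + through(1) + his(1) + stair(1) = 7 ✓
Line 3: some(1) + cool(1) + rainy(2) + trout(1) = 5 ✓

Yes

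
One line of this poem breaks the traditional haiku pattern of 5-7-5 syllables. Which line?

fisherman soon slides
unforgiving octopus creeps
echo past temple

The second line

Line 1: "fisherman soon slides": 3+1+1 = 5 ✓
Line 2: "unforgiving octopus creeps": 4+3+1 = 8 (expected 7)
Line 3: "echo past temple": 2+1+2 = 5 ✓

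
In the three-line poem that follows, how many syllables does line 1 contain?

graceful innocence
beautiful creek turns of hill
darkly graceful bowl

5

Line 1: "graceful innocence": 2+3 = 5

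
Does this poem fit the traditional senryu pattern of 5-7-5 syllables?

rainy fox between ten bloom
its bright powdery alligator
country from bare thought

No

Line 1: rainy(2) + fox(1) + between(2) + ten(1) + bloom(1) = 7 (expected 5)
Line 2: its(1) + bright(1) + powdery(3) + alligator(4) = 9 (expected 7)
Line 3: country(2) + from(1) + bare(1) + thought(1) = 5 ✓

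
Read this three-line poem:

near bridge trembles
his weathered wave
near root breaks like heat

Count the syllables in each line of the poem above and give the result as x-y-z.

4-4-5

Line 1: near(1) + bridge(1) + trembles(2) = 4
Line 2: his(1) + weathered(2) + wave(1) = 4
Line 3: near(1) + root(1) + breaks(1) + like(1) + heat(1) = 5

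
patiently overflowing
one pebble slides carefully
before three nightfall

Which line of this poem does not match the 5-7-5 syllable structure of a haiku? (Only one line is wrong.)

The first line

Line 1: patiently (3), overflowing (4) → 7 (expected 5)
Line 2: one (1), pebble (2), slides (1), carefully (3) → 7 ✓
Line 3: before (2), three (1), nightfall (2) → 5 ✓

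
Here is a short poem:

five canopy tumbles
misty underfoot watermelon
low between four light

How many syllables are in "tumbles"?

2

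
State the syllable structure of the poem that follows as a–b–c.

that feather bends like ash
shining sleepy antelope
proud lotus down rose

Line 1: that (1), feather (2), bends (1), like (1), ash (1) → 6
Line 2: shining (2), sleepy (2), antelope (3) → 7
Line 3: proud (1), lotus (2), down (1), rose (1) → 5

6–7–5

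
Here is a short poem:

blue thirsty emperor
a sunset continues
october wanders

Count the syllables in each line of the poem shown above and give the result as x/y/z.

Line 1: blue(1) + thirsty(2) + emperor(3) = 6
Line 2: a(1) + sunset(2) + continues(3) = 6
Line 3: october(3) + wanders(2) = 5

6/6/5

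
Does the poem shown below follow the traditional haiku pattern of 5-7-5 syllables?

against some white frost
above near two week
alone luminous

Line 1: against(2) + some(1) + white(1) + frost(1) = 5 ✓
Line 2: above(2) + near(1) + two(1) + week(1) = 5 (expected 7)
Line 3: alone(2) + luminous(3) = 5 ✓

No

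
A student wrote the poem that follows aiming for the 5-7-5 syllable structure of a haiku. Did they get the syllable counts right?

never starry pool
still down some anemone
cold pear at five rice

Line 1: "never starry pool": 2+2+1 = 5 ✓
Line 2: "still down some anemone": 1+1+1+4 = 7 ✓
Line 3: "cold pear at five rice": 1+1+1+1+1 = 5 ✓

Yes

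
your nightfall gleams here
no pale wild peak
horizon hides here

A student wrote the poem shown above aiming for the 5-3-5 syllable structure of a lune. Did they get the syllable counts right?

Line 1: your(1) + nightfall(2) + gleams(1) + here(1) = 5 ✓
Line 2: no(1) + pale(1) + wild(1) + peak(1) = 4 (expected 3)
Line 3: horizon(3) + hides(1) + here(1) = 5 ✓

No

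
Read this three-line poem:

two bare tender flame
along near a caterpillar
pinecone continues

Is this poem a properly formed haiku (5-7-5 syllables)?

No

Line 1: two (1), bare (1), tender (2), flame (1) → 5 ✓
Line 2: along (2), near (1), a (1), caterpillar (4) → 8 (expected 7)
Line 3: pinecone (2), continues (3) → 5 ✓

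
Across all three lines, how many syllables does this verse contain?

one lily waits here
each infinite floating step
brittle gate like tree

17

Line 1: "one lily waits here": 1+2+1+1 = 5
Line 2: "each infinite floating step": 1+3+2+1 = 7
Line 3: "brittle gate like tree": 2+1+1+1 = 5
Total: 5 + 7 + 5 = 17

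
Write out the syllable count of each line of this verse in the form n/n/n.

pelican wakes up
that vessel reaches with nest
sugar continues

5/7/5

Line 1: pelican (3), wakes (1), up (1) → 5
Line 2: that (1), vessel (2), reaches (2), with (1), nest (1) → 7
Line 3: sugar (2), continues (3) → 5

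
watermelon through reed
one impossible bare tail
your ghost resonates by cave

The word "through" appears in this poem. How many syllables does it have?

1

"through" has 1 syllable.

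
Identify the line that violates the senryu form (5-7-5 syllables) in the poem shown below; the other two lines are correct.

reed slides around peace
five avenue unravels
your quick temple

Line 3

Line 1: "reed slides around peace": 1+1+2+1 = 5 ✓
Line 2: "five avenue unravels": 1+3+3 = 7 ✓
Line 3: "your quick temple": 1+1+2 = 4 (expected 5)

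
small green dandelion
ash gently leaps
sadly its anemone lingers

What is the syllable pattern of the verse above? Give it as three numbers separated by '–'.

6–4–9

Line 1: "small green dandelion": 1+1+4 = 6
Line 2: "ash gently leaps": 1+2+1 = 4
Line 3: "sadly its anemone lingers": 2+1+4+2 = 9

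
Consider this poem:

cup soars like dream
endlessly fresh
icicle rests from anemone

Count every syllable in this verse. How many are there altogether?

Line 1: cup (1), soars (1), like (1), dream (1) → 4
Line 2: endlessly (3), fresh (1) → 4
Line 3: icicle (3), rests (1), from (1), anemone (4) → 9
Total: 4 + 4 + 9 = 17

17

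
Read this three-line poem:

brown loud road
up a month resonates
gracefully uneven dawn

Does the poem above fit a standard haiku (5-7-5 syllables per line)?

Line 1: brown(1) + loud(1) + road(1) = 3 (expected 5)
Line 2: up(1) + a(1) + month(1) + resonates(3) = 6 (expected 7)
Line 3: gracefully(3) + uneven(3) + dawn(1) = 7 (expected 5)

No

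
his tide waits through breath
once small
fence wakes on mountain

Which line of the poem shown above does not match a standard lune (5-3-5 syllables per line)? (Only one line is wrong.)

Line 1: his(1) + tide(1) + waits(1) + through(1) + breath(1) = 5 ✓
Line 2: once(1) + small(1) = 2 (expected 3)
Line 3: fence(1) + wakes(1) + on(1) + mountain(2) = 5 ✓

Line 2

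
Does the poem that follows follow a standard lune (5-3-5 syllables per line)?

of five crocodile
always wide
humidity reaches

Line 1: of (1), five (1), crocodile (3) → 5 ✓
Line 2: always (2), wide (1) → 3 ✓
Line 3: humidity (4), reaches (2) → 6 (expected 5)

No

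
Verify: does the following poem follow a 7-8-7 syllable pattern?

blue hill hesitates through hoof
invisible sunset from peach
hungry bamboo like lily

Line 1: "blue hill hesitates through hoof": 1+1+3+1+1 = 7 ✓
Line 2: "invisible sunset from peach": 4+2+1+1 = 8 ✓
Line 3: "hungry bamboo like lily": 2+2+1+2 = 7 ✓

Yes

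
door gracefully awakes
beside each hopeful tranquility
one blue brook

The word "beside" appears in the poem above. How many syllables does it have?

2

"beside" has 2 syllables.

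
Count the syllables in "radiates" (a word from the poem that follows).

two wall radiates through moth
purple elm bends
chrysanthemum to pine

3

"radiates" has 3 syllables.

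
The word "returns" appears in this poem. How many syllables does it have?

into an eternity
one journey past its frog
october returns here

2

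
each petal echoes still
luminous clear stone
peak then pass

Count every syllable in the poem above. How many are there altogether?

Line 1: "each petal echoes still": 1+2+2+1 = 6
Line 2: "luminous clear stone": 3+1+1 = 5
Line 3: "peak then pass": 1+1+1 = 3
Total: 6 + 5 + 3 = 14

14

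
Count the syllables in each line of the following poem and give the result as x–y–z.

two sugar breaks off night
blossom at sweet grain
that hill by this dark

Line 1: "two sugar breaks off night": 1+2+1+1+1 = 6
Line 2: "blossom at sweet grain": 2+1+1+1 = 5
Line 3: "that hill by this dark": 1+1+1+1+1 = 5

6–5–5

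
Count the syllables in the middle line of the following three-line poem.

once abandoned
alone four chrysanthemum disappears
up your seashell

10

The middle line: "alone four chrysanthemum disappears": 2+1+4+3 = 10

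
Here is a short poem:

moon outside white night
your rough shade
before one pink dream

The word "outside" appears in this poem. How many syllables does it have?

2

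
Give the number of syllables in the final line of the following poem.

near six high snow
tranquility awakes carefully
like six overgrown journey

7

The final line: like (1), six (1), overgrown (3), journey (2) → 7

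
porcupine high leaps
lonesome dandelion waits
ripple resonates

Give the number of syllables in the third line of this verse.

The third line: "ripple resonates": 2+3 = 5

5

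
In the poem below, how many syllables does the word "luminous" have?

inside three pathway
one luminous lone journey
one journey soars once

3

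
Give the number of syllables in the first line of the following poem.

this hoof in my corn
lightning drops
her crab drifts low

5

The first line: this(1) + hoof(1) + in(1) + my(1) + corn(1) = 5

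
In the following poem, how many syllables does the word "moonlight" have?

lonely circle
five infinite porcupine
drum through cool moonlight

2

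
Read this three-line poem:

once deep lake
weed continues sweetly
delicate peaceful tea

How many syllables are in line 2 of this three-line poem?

6

Line 2: weed(1) + continues(3) + sweetly(2) = 6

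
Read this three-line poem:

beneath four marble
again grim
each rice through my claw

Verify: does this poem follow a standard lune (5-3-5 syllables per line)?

Yes

Line 1: beneath (2), four (1), marble (2) → 5 ✓
Line 2: again (2), grim (1) → 3 ✓
Line 3: each (1), rice (1), through (1), my (1), claw (1) → 5 ✓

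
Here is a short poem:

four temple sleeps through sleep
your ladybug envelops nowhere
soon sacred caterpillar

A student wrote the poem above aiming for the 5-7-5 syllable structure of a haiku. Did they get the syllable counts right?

Line 1: "four temple sleeps through sleep": 1+2+1+1+1 = 6 (expected 5)
Line 2: "your ladybug envelops nowhere": 1+3+3+2 = 9 (expected 7)
Line 3: "soon sacred caterpillar": 1+2+4 = 7 (expected 5)

No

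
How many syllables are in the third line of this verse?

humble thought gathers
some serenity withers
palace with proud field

5

The third line: palace (2), with (1), proud (1), field (1) → 5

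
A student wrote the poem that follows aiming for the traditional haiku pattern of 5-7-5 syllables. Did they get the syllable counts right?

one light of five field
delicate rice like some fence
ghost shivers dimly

Yes

Line 1: one (1), light (1), of (1), five (1), field (1) → 5 ✓
Line 2: delicate (3), rice (1), like (1), some (1), fence (1) → 7 ✓
Line 3: ghost (1), shivers (2), dimly (2) → 5 ✓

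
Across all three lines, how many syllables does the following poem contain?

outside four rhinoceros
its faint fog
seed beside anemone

Line 1: "outside four rhinoceros": 2+1+4 = 7
Line 2: "its faint fog": 1+1+1 = 3
Line 3: "seed beside anemone": 1+2+4 = 7
Total: 7 + 3 + 7 = 17

17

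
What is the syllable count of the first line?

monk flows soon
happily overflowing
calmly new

3

The first line: monk(1) + flows(1) + soon(1) = 3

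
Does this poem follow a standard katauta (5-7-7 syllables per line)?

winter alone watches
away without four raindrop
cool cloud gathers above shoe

Line 1: "winter alone watches": 2+2+2 = 6 (expected 5)
Line 2: "away without four raindrop": 2+2+1+2 = 7 ✓
Line 3: "cool cloud gathers above shoe": 1+1+2+2+1 = 7 ✓

No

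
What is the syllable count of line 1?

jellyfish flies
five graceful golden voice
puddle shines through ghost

Line 1: jellyfish (3), flies (1) → 4

4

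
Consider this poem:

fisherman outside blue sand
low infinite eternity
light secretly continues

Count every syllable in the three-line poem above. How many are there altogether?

22

Line 1: "fisherman outside blue sand": 3+2+1+1 = 7
Line 2: "low infinite eternity": 1+3+4 = 8
Line 3: "light secretly continues": 1+3+3 = 7
Total: 7 + 8 + 7 = 22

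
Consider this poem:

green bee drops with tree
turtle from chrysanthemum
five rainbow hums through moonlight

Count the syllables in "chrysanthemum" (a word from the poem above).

4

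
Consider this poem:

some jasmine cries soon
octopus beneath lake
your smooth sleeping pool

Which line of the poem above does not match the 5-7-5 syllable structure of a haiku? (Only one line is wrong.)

The second line

Line 1: some(1) + jasmine(2) + cries(1) + soon(1) = 5 ✓
Line 2: octopus(3) + beneath(2) + lake(1) = 6 (expected 7)
Line 3: your(1) + smooth(1) + sleeping(2) + pool(1) = 5 ✓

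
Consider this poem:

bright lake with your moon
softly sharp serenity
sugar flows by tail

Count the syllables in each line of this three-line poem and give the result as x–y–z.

Line 1: "bright lake with your moon": 1+1+1+1+1 = 5
Line 2: "softly sharp serenity": 2+1+4 = 7
Line 3: "sugar flows by tail": 2+1+1+1 = 5

5–7–5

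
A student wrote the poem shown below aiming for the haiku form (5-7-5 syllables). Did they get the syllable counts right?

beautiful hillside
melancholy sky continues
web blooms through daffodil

Line 1: beautiful(3) + hillside(2) = 5 ✓
Line 2: melancholy(4) + sky(1) + continues(3) = 8 (expected 7)
Line 3: web(1) + blooms(1) + through(1) + daffodil(3) = 6 (expected 5)

No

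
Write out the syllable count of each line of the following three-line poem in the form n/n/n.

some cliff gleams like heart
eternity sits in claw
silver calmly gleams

5/7/5

Line 1: some (1), cliff (1), gleams (1), like (1), heart (1) → 5
Line 2: eternity (4), sits (1), in (1), claw (1) → 7
Line 3: silver (2), calmly (2), gleams (1) → 5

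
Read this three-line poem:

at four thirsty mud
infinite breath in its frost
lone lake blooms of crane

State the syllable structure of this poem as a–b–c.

Line 1: at (1), four (1), thirsty (2), mud (1) → 5
Line 2: infinite (3), breath (1), in (1), its (1), frost (1) → 7
Line 3: lone (1), lake (1), blooms (1), of (1), crane (1) → 5

5–7–5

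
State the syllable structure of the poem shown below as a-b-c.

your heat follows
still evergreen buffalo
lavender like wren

Line 1: your(1) + heat(1) + follows(2) = 4
Line 2: still(1) + evergreen(3) + buffalo(3) = 7
Line 3: lavender(3) + like(1) + wren(1) = 5

4-7-5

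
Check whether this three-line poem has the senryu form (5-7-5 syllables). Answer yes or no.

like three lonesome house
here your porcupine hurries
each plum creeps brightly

Line 1: like (1), three (1), lonesome (2), house (1) → 5 ✓
Line 2: here (1), your (1), porcupine (3), hurries (2) → 7 ✓
Line 3: each (1), plum (1), creeps (1), brightly (2) → 5 ✓

Yes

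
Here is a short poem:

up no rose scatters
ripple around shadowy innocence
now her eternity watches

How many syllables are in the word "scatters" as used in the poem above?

2

"scatters" has 2 syllables.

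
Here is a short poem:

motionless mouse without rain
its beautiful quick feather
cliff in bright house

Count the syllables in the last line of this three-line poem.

The last line: cliff (1), in (1), bright (1), house (1) → 4

4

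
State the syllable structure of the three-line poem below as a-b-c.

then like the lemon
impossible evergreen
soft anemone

5-7-5

Line 1: then(1) + like(1) + the(1) + lemon(2) = 5
Line 2: impossible(4) + evergreen(3) = 7
Line 3: soft(1) + anemone(4) = 5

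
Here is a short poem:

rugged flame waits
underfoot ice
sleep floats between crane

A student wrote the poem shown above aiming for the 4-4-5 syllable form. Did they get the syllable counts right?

Yes

Line 1: "rugged flame waits": 2+1+1 = 4 ✓
Line 2: "underfoot ice": 3+1 = 4 ✓
Line 3: "sleep floats between crane": 1+1+2+1 = 5 ✓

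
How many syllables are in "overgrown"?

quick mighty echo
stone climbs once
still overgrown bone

"overgrown" has 3 syllables.

3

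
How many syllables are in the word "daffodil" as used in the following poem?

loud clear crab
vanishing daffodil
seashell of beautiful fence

3

"daffodil" has 3 syllables.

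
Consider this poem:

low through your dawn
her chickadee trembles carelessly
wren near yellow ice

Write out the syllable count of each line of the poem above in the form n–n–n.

4–9–5

Line 1: low (1), through (1), your (1), dawn (1) → 4
Line 2: her (1), chickadee (3), trembles (2), carelessly (3) → 9
Line 3: wren (1), near (1), yellow (2), ice (1) → 5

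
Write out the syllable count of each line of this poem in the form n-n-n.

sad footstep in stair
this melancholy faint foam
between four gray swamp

Line 1: sad(1) + footstep(2) + in(1) + stair(1) = 5
Line 2: this(1) + melancholy(4) + faint(1) + foam(1) = 7
Line 3: between(2) + four(1) + gray(1) + swamp(1) = 5

5-7-5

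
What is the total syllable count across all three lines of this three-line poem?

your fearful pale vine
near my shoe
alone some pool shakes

Line 1: "your fearful pale vine": 1+2+1+1 = 5
Line 2: "near my shoe": 1+1+1 = 3
Line 3: "alone some pool shakes": 2+1+1+1 = 5
Total: 5 + 3 + 5 = 13

13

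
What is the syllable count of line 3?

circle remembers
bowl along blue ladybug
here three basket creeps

Line 3: "here three basket creeps": 1+1+2+1 = 5

5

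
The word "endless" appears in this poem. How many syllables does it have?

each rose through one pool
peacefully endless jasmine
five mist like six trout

2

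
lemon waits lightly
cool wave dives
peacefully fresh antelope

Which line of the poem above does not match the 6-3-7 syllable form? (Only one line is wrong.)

Line 1: lemon(2) + waits(1) + lightly(2) = 5 (expected 6)
Line 2: cool(1) + wave(1) + dives(1) = 3 ✓
Line 3: peacefully(3) + fresh(1) + antelope(3) = 7 ✓

Line 1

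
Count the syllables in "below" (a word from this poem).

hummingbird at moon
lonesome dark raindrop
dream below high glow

2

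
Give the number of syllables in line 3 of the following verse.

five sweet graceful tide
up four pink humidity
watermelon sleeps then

6

Line 3: watermelon (4), sleeps (1), then (1) → 6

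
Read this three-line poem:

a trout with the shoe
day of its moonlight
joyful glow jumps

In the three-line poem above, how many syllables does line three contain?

4

Line three: joyful(2) + glow(1) + jumps(1) = 4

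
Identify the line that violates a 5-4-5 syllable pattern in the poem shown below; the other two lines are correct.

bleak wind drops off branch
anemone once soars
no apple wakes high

Line 1: bleak(1) + wind(1) + drops(1) + off(1) + branch(1) = 5 ✓
Line 2: anemone(4) + once(1) + soars(1) = 6 (expected 4)
Line 3: no(1) + apple(2) + wakes(1) + high(1) = 5 ✓

Line 2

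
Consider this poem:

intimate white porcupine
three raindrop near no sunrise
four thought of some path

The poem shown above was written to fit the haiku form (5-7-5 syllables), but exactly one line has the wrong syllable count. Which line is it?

Line 1

Line 1: intimate(3) + white(1) + porcupine(3) = 7 (expected 5)
Line 2: three(1) + raindrop(2) + near(1) + no(1) + sunrise(2) = 7 ✓
Line 3: four(1) + thought(1) + of(1) + some(1) + path(1) = 5 ✓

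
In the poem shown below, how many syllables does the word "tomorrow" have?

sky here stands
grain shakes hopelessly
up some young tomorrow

"tomorrow" has 3 syllables.

3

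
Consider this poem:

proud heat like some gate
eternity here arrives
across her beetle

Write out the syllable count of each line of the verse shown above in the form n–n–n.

Line 1: proud (1), heat (1), like (1), some (1), gate (1) → 5
Line 2: eternity (4), here (1), arrives (2) → 7
Line 3: across (2), her (1), beetle (2) → 5

5–7–5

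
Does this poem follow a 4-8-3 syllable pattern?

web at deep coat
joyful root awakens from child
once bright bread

Line 1: web(1) + at(1) + deep(1) + coat(1) = 4 ✓
Line 2: joyful(2) + root(1) + awakens(3) + from(1) + child(1) = 8 ✓
Line 3: once(1) + bright(1) + bread(1) = 3 ✓

Yes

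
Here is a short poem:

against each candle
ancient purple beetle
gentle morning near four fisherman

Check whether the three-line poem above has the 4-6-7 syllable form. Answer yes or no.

No

Line 1: against(2) + each(1) + candle(2) = 5 (expected 4)
Line 2: ancient(2) + purple(2) + beetle(2) = 6 ✓
Line 3: gentle(2) + morning(2) + near(1) + four(1) + fisherman(3) = 9 (expected 7)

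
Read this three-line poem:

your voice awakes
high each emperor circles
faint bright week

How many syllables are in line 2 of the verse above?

Line 2: "high each emperor circles": 1+1+3+2 = 7

7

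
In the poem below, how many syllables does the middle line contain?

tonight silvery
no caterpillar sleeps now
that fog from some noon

7

The middle line: no(1) + caterpillar(4) + sleeps(1) + now(1) = 7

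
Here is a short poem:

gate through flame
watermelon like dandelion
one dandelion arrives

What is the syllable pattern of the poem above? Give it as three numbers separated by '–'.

Line 1: gate(1) + through(1) + flame(1) = 3
Line 2: watermelon(4) + like(1) + dandelion(4) = 9
Line 3: one(1) + dandelion(4) + arrives(2) = 7

3–9–7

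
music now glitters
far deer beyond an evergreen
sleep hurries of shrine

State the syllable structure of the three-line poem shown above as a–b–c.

Line 1: "music now glitters": 2+1+2 = 5
Line 2: "far deer beyond an evergreen": 1+1+2+1+3 = 8
Line 3: "sleep hurries of shrine": 1+2+1+1 = 5

5–8–5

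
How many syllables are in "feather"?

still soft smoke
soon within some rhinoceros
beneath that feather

"feather" has 2 syllables.

2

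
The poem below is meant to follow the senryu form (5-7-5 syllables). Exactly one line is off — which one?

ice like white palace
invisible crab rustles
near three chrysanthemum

Line 3

Line 1: ice (1), like (1), white (1), palace (2) → 5 ✓
Line 2: invisible (4), crab (1), rustles (2) → 7 ✓
Line 3: near (1), three (1), chrysanthemum (4) → 6 (expected 5)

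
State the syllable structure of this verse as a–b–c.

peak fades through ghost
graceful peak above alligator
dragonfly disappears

Line 1: peak (1), fades (1), through (1), ghost (1) → 4
Line 2: graceful (2), peak (1), above (2), alligator (4) → 9
Line 3: dragonfly (3), disappears (3) → 6

4–9–6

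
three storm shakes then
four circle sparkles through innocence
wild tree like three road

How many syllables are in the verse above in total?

Line 1: three (1), storm (1), shakes (1), then (1) → 4
Line 2: four (1), circle (2), sparkles (2), through (1), innocence (3) → 9
Line 3: wild (1), tree (1), like (1), three (1), road (1) → 5
Total: 4 + 9 + 5 = 18

18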